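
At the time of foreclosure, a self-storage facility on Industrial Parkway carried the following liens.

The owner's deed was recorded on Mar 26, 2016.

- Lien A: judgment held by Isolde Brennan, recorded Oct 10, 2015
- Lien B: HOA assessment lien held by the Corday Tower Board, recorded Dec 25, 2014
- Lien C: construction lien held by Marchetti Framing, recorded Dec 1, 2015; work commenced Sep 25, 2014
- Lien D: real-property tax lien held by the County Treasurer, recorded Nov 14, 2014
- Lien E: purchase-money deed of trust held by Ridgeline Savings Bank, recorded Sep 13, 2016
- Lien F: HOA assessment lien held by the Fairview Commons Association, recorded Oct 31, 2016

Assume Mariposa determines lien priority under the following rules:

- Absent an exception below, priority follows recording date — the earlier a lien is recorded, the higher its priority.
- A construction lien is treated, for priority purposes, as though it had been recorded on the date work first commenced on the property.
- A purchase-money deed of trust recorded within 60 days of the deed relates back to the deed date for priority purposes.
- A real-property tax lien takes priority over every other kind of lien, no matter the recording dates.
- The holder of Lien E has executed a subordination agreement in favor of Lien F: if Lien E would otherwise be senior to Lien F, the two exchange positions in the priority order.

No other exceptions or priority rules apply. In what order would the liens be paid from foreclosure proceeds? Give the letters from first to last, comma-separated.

First, effective dates: C relates back to Sep 25, 2014 (work commenced); E was recorded 171 days after the deed, outside the 60-day window, so it keeps its recording date.
D is a real-property tax lien and takes priority over every other lien.
Ordering the rest by effective date: C (Sep 25, 2014), B (Dec 25, 2014), A (Oct 10, 2015), E (Sep 13, 2016), F (Oct 31, 2016).
E is senior to F before the subordination, so the two trade places.

D, C, B, A, F, E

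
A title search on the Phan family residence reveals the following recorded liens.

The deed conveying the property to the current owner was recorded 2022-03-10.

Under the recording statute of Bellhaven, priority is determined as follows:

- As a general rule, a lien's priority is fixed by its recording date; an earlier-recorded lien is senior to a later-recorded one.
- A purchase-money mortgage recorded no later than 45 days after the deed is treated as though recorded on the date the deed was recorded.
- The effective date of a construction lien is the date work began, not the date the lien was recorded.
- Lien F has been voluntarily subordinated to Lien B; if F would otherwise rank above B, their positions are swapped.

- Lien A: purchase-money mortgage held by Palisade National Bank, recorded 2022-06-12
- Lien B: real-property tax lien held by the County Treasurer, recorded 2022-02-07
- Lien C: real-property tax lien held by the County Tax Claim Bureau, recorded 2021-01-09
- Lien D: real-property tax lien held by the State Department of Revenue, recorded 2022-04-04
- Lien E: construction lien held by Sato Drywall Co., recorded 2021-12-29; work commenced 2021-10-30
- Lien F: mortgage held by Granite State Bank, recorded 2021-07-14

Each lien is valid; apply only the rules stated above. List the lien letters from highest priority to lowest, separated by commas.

First, effective dates: A was recorded 94 days after the deed — beyond 45 days — so no relation-back applies; E's effective date is 2021-10-30, when work began.
By effective date: C (2021-01-09), F (2021-07-14), E (2021-10-30), B (2022-02-07), D (2022-04-04), A (2022-06-12).
F is senior to B before the subordination, so the two trade places.

C, B, E, F, D, A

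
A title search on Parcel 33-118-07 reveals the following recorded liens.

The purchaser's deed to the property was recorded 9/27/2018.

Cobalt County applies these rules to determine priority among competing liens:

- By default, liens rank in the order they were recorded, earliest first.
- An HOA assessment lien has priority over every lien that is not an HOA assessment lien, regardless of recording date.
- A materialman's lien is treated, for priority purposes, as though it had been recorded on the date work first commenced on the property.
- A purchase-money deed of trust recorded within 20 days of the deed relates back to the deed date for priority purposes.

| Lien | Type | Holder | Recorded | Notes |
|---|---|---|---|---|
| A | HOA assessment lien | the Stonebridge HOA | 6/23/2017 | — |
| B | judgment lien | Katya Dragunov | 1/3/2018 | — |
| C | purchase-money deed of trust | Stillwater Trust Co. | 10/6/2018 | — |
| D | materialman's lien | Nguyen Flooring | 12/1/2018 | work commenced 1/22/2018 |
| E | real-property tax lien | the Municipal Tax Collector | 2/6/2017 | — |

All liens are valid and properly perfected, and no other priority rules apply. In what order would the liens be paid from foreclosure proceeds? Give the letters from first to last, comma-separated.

Effective dates after the stated exceptions: C was recorded within the 20-day window, so its effective date is the deed date 9/27/2018; D is treated as recorded 1/22/2018, the work-commencement date.
A, as an HOA assessment lien, has superpriority and ranks first.
Among the remaining liens, by effective date: E (2/6/2017), B (1/3/2018), D (1/22/2018), C (9/27/2018).

A, E, B, D, C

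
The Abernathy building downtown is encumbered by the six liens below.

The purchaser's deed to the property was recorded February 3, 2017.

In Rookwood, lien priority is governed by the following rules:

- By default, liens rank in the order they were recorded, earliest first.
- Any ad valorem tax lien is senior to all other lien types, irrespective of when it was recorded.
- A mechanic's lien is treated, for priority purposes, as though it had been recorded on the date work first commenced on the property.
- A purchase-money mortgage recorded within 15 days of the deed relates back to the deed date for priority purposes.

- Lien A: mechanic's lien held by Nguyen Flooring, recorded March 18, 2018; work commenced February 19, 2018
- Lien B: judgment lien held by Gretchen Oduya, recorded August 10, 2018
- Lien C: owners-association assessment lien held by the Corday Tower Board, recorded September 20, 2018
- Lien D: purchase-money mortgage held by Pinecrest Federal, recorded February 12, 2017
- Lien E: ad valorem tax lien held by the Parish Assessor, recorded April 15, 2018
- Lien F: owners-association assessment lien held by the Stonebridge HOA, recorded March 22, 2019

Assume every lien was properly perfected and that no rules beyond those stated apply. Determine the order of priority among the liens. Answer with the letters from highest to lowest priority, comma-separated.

E, D, A, B, C, F

Adjusting effective dates: A is treated as recorded February 19, 2018, the work-commencement date; D was recorded within the 15-day window, so its effective date is the deed date February 3, 2017.
As an ad valorem tax lien, E is senior to every other lien.
The other liens, earliest effective date first: D (February 3, 2017), A (February 19, 2018), B (August 10, 2018), C (September 20, 2018), F (March 22, 2019).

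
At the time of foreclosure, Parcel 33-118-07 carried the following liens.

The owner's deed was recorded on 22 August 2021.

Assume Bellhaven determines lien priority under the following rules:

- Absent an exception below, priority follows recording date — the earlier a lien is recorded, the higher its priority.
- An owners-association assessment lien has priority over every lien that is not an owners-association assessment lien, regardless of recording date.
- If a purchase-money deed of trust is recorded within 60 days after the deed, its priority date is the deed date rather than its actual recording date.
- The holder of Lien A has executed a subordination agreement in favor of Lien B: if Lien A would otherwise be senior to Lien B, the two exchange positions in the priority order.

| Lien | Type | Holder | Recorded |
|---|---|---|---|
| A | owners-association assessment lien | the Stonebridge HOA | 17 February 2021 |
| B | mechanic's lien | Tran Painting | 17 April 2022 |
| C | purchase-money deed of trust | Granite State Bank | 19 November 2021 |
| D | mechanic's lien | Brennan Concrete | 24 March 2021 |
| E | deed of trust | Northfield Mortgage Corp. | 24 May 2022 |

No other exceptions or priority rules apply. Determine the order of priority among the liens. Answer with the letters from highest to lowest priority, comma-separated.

B, D, C, A, E

First, effective dates: C was recorded 89 days after the deed, outside the 60-day window, so it keeps its recording date.
As an owners-association assessment lien, A is senior to every other lien.
Remaining liens by effective date: D (24 March 2021), C (19 November 2021), B (17 April 2022), E (24 May 2022).
Because A would otherwise rank above B, the subordination swaps them.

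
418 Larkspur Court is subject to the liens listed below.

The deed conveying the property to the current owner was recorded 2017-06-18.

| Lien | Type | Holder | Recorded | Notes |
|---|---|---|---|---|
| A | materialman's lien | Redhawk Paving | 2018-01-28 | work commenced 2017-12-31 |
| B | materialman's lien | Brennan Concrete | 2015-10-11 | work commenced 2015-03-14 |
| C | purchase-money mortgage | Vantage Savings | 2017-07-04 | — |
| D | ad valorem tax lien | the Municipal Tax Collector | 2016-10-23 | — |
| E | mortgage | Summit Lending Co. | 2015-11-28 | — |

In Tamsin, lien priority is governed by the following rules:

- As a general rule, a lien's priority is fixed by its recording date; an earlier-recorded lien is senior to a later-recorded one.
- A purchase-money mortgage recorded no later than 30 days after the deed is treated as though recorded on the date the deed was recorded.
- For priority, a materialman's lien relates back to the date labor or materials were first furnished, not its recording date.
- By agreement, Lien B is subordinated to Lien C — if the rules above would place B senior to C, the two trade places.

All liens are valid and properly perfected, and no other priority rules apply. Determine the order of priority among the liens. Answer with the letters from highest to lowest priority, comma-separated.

C, E, D, B, A

Effective dates: A relates back to 2017-12-31 (work commenced); B relates back to 2015-03-14 (work commenced); C was recorded within the 30-day window, so its effective date is the deed date 2017-06-18.
By effective date: B (2015-03-14), E (2015-11-28), D (2016-10-23), C (2017-06-18), A (2017-12-31).
B is senior to C before the subordination, so the two trade places.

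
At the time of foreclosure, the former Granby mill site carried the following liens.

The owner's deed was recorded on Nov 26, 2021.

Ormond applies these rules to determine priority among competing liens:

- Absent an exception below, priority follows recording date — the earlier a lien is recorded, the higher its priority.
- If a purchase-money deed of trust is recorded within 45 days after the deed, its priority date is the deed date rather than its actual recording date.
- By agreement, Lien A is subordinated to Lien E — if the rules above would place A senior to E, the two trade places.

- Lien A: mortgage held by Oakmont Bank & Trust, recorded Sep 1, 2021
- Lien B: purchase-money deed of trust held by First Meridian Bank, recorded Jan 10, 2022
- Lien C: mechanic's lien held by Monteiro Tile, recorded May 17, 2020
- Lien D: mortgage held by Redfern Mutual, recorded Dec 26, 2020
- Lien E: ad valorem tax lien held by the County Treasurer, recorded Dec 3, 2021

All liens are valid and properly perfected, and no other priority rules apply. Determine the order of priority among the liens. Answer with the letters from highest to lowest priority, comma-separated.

C, D, E, B, A

First, effective dates: B relates back to the deed date Nov 26, 2021.
Ordering by effective date: C (May 17, 2020), D (Dec 26, 2020), A (Sep 1, 2021), B (Nov 26, 2021), E (Dec 3, 2021).
A is senior to E before the subordination, so the two trade places.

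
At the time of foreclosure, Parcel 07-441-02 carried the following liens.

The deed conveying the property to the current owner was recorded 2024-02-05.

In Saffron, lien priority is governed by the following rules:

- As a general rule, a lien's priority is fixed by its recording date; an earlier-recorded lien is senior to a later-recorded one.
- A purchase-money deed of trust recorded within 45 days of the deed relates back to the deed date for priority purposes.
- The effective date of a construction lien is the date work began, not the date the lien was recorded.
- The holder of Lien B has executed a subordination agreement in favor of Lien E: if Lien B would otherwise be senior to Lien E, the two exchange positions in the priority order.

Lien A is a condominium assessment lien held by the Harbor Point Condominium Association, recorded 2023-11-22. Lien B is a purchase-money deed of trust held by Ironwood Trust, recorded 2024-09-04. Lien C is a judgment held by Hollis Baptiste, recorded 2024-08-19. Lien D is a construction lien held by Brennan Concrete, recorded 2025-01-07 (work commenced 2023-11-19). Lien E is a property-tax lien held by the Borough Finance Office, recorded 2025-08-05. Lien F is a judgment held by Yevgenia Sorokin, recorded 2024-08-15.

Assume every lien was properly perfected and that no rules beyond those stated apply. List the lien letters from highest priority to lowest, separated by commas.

Adjusting effective dates: B was recorded 212 days after the deed, outside the 45-day window, so it keeps its recording date; D is treated as recorded 2023-11-19, the work-commencement date.
Sorted by effective date: D (2023-11-19), A (2023-11-22), F (2024-08-15), C (2024-08-19), B (2024-09-04), E (2025-08-05).
B would otherwise be senior to E, so under the subordination agreement B and E exchange positions.

D, A, F, C, E, B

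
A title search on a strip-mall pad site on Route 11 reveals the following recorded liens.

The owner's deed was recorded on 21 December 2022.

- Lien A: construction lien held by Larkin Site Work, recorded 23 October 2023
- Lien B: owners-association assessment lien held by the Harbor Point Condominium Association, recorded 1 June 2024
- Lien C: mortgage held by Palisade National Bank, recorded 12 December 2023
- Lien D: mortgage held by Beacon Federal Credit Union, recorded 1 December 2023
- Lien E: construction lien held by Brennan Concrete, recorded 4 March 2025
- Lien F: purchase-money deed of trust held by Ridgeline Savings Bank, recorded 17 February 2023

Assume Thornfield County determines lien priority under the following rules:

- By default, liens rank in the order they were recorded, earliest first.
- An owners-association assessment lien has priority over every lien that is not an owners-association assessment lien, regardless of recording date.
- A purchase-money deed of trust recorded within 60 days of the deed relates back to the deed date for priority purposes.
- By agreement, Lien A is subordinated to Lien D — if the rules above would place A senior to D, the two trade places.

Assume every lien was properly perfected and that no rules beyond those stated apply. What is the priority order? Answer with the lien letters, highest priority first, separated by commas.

B, F, D, A, C, E

Effective dates: F was recorded within the 60-day window, so its effective date is the deed date 21 December 2022.
B is an owners-association assessment lien, so it outranks all other liens regardless of date.
The other liens, earliest effective date first: F (21 December 2022), A (23 October 2023), D (1 December 2023), C (12 December 2023), E (4 March 2025).
A would otherwise be senior to D, so under the subordination agreement A and D exchange positions.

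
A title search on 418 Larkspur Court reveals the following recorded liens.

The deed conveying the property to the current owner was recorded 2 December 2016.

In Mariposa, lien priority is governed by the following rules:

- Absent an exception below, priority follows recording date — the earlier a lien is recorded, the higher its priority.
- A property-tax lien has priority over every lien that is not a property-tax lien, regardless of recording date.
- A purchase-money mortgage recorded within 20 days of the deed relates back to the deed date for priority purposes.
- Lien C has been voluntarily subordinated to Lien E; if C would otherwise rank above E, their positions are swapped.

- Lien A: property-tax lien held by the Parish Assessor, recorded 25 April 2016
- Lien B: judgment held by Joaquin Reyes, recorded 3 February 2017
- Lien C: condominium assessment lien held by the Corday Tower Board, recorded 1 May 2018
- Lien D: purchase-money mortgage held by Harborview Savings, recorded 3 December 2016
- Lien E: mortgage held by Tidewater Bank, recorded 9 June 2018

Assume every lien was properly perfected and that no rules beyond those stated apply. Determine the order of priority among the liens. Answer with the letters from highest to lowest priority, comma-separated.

Adjusting effective dates: D's effective date is the deed date, 2 December 2016.
A is a property-tax lien and takes priority over every other lien.
The other liens, earliest effective date first: D (2 December 2016), B (3 February 2017), C (1 May 2018), E (9 June 2018).
The subordination applies — C was senior to E — so C and E swap.

A, D, B, E, C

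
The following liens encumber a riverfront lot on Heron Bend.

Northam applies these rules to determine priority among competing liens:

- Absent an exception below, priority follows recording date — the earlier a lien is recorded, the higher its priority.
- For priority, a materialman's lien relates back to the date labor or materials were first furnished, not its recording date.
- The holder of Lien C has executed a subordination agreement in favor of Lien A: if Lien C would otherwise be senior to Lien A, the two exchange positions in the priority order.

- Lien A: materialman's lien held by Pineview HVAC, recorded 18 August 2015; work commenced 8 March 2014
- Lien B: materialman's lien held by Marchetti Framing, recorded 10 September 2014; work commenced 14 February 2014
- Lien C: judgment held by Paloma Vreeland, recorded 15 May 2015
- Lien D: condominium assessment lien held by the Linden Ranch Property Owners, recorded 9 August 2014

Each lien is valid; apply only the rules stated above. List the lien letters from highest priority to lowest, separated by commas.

Adjusting effective dates: A is treated as recorded 8 March 2014, the work-commencement date; B's effective date is 14 February 2014, when work began.
By effective date, earliest first: B (14 February 2014), A (8 March 2014), D (9 August 2014), C (15 May 2015).
C already ranks below A; the subordination has no effect.

B, A, D, C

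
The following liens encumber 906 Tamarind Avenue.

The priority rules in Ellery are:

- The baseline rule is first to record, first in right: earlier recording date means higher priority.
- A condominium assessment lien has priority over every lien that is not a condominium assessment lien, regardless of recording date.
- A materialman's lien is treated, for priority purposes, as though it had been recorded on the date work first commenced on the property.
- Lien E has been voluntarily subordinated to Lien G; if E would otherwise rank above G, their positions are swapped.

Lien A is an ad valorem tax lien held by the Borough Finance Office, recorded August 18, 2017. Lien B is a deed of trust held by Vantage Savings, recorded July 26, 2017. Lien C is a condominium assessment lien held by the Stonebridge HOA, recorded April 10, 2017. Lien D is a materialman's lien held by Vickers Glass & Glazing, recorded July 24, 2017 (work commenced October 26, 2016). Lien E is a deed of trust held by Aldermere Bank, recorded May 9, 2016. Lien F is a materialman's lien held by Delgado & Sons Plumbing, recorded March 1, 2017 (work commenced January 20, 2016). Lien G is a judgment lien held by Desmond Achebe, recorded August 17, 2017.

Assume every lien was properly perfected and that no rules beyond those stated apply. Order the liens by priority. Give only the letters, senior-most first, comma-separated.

C, F, G, D, B, E, A

Effective dates after the stated exceptions: D's effective date is October 26, 2016, when work began; F relates back to January 20, 2016 (work commenced).
As a condominium assessment lien, C is senior to every other lien.
The other liens, earliest effective date first: F (January 20, 2016), E (May 9, 2016), D (October 26, 2016), B (July 26, 2017), G (August 17, 2017), A (August 18, 2017).
Because E would otherwise rank above G, the subordination swaps them.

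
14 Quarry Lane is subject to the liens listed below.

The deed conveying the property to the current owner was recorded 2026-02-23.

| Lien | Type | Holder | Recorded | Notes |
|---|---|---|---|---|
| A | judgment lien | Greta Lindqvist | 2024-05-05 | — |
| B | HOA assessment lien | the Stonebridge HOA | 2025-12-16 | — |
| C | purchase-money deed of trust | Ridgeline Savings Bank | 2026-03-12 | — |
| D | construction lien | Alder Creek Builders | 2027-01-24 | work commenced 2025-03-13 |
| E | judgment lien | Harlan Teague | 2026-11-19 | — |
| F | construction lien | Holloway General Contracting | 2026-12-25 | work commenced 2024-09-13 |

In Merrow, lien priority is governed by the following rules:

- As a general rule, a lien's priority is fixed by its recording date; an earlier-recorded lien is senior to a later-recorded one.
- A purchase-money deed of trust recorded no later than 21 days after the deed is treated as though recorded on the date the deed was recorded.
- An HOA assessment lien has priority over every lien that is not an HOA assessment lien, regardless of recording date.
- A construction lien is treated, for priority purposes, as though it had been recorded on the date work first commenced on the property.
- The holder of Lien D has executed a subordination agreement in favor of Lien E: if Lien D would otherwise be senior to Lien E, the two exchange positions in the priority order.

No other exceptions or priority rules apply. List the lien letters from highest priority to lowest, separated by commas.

B, A, F, E, C, D

Effective dates: C was recorded within the 21-day window, so its effective date is the deed date 2026-02-23; D relates back to 2025-03-13 (work commenced); F's effective date is 2024-09-13, when work began.
B is an HOA assessment lien and takes priority over every other lien.
Ordering the rest by effective date: A (2024-05-05), F (2024-09-13), D (2025-03-13), C (2026-02-23), E (2026-11-19).
D is senior to E before the subordination, so the two trade places.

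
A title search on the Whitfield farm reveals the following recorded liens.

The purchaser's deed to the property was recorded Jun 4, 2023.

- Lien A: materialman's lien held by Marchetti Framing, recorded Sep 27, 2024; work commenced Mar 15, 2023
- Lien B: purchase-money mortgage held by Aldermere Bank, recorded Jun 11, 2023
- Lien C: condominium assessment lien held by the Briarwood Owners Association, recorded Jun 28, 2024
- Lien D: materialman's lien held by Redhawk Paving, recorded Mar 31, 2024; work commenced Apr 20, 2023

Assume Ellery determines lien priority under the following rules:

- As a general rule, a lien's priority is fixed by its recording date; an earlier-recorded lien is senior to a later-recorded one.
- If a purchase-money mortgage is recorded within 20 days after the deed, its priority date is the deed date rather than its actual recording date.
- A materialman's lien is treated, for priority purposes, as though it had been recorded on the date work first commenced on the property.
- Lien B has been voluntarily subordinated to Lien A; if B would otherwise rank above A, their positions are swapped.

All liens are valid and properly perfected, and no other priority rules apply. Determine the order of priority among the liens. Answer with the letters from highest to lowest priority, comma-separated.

Effective dates: A's effective date is Mar 15, 2023, when work began; B's effective date is the deed date, Jun 4, 2023; D relates back to Apr 20, 2023 (work commenced).
By effective date: A (Mar 15, 2023), D (Apr 20, 2023), B (Jun 4, 2023), C (Jun 28, 2024).
B is already junior to A, so the subordination agreement changes nothing.

A, D, B, C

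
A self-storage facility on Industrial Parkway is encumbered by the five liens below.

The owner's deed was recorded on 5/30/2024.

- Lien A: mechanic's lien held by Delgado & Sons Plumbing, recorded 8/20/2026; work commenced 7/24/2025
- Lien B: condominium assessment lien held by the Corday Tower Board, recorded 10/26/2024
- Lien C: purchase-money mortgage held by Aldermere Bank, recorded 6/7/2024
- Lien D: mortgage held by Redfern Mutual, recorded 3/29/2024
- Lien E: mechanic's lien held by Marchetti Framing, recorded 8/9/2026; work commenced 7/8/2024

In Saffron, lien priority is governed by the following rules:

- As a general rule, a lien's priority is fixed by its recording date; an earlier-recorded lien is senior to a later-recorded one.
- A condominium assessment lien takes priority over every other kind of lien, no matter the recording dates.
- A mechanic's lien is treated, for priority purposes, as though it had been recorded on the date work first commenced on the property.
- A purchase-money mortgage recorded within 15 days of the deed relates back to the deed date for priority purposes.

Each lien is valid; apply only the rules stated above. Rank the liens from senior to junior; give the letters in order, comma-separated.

Effective dates after the stated exceptions: A is treated as recorded 7/24/2025, the work-commencement date; C relates back to the deed date 5/30/2024; E is treated as recorded 7/8/2024, the work-commencement date.
B, as a condominium assessment lien, has superpriority and ranks first.
The other liens, earliest effective date first: D (3/29/2024), C (5/30/2024), E (7/8/2024), A (7/24/2025).

B, D, C, E, A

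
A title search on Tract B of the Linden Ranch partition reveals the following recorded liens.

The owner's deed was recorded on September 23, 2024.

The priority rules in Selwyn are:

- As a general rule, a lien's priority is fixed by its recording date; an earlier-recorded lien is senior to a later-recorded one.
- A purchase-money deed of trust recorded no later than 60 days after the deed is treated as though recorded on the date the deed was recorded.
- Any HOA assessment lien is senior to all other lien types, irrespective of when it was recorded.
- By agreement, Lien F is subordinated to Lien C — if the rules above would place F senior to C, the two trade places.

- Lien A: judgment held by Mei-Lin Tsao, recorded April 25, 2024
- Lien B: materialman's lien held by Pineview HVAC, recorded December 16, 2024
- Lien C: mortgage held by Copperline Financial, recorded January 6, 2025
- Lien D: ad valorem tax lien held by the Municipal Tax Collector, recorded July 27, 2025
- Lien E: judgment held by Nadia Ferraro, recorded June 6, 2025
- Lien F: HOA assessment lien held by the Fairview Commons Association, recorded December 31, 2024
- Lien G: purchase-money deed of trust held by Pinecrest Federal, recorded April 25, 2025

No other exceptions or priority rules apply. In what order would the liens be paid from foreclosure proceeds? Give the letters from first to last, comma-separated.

C, A, B, F, G, E, D

First, effective dates: G missed the 60-day window (214 days after the deed), so its recording date stands.
F is an HOA assessment lien, so it outranks all other liens regardless of date.
Among the remaining liens, by effective date: A (April 25, 2024), B (December 16, 2024), C (January 6, 2025), G (April 25, 2025), E (June 6, 2025), D (July 27, 2025).
The subordination applies — F was senior to C — so F and C swap.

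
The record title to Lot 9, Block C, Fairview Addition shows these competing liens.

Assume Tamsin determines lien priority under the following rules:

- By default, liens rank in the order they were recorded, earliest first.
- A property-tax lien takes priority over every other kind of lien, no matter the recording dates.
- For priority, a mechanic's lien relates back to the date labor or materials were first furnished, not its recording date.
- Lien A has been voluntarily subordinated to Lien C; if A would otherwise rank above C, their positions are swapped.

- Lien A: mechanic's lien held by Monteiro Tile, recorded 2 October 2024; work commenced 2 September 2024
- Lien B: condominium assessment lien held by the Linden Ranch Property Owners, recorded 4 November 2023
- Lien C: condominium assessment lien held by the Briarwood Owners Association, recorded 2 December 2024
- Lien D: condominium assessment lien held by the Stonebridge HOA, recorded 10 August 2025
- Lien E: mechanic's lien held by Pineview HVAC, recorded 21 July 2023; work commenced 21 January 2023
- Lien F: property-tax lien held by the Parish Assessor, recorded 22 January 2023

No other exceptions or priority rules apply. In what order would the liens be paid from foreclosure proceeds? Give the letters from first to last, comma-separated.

F, E, B, C, A, D

Effective dates: A relates back to 2 September 2024 (work commenced); E's effective date is 21 January 2023, when work began.
F is a property-tax lien and takes priority over every other lien.
Remaining liens by effective date: E (21 January 2023), B (4 November 2023), A (2 September 2024), C (2 December 2024), D (10 August 2025).
A is senior to C before the subordination, so the two trade places.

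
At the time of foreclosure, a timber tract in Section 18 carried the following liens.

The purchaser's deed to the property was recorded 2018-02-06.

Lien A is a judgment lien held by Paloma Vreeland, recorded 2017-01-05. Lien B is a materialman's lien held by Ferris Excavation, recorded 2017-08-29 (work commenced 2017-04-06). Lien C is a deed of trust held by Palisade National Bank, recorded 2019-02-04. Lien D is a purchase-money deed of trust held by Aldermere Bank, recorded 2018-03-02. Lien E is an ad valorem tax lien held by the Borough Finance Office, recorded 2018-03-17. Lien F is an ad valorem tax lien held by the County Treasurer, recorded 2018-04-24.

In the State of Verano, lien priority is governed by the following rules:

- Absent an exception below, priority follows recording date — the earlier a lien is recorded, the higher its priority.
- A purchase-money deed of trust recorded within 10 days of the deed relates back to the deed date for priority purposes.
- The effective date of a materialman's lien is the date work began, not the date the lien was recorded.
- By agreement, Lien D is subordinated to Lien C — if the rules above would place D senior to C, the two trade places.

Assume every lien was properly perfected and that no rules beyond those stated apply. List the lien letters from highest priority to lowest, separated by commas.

A, B, C, E, F, D

Adjusting effective dates: B's effective date is 2017-04-06, when work began; D missed the 10-day window (24 days after the deed), so its recording date stands.
Sorted by effective date: A (2017-01-05), B (2017-04-06), D (2018-03-02), E (2018-03-17), F (2018-04-24), C (2019-02-04).
Because D would otherwise rank above C, the subordination swaps them.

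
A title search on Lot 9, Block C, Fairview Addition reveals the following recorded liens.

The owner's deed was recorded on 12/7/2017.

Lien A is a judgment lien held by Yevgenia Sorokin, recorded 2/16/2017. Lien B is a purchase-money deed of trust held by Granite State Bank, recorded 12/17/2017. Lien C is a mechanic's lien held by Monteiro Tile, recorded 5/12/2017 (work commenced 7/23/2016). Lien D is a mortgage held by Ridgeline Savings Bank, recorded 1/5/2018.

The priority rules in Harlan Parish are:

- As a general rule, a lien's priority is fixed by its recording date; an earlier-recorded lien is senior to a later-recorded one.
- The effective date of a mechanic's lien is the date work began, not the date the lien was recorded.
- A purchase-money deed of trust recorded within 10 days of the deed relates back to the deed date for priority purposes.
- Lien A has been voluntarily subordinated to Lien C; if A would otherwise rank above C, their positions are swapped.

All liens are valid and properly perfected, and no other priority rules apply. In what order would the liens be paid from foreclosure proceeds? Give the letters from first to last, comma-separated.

Effective dates: B was recorded within the 10-day window, so its effective date is the deed date 12/7/2017; C's effective date is 7/23/2016, when work began.
Sorted by effective date: C (7/23/2016), A (2/16/2017), B (12/7/2017), D (1/5/2018).
A is already junior to C, so the subordination agreement changes nothing.

C, A, B, D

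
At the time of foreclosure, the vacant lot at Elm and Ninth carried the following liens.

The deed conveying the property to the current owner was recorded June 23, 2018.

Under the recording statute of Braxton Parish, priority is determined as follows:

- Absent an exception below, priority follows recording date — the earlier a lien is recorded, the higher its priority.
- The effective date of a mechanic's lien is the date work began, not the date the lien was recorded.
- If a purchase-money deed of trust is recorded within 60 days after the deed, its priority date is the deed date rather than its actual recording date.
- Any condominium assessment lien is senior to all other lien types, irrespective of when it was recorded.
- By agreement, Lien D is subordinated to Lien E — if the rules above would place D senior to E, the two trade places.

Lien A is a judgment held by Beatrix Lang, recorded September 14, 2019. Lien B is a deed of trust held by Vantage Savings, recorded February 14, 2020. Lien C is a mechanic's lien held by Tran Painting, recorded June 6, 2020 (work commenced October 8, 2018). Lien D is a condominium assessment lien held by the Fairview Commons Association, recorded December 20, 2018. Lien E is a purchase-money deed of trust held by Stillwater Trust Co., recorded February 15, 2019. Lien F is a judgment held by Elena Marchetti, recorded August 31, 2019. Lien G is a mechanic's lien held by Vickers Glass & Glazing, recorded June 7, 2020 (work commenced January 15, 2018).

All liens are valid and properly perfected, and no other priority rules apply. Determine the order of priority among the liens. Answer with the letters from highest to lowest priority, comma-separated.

E, G, C, D, F, A, B

Adjusting effective dates: C is treated as recorded October 8, 2018, the work-commencement date; E was recorded 237 days after the deed — beyond 60 days — so no relation-back applies; G's effective date is January 15, 2018, when work began.
As a condominium assessment lien, D is senior to every other lien.
The other liens, earliest effective date first: G (January 15, 2018), C (October 8, 2018), E (February 15, 2019), F (August 31, 2019), A (September 14, 2019), B (February 14, 2020).
D would otherwise be senior to E, so under the subordination agreement D and E exchange positions.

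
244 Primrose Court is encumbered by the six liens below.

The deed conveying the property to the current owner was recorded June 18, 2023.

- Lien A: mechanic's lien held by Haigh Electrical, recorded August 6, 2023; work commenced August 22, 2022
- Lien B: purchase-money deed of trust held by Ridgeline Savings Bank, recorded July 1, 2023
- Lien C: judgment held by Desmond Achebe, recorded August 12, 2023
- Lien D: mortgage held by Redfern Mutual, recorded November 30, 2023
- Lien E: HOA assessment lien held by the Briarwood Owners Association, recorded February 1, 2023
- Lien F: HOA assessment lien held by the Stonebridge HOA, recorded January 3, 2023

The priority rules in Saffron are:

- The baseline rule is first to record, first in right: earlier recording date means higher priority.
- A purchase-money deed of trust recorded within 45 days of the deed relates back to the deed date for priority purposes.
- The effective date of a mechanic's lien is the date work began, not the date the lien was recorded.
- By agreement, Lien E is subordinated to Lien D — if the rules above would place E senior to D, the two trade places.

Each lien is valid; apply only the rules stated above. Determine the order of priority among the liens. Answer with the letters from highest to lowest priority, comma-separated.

First, effective dates: A is treated as recorded August 22, 2022, the work-commencement date; B relates back to the deed date June 18, 2023.
Ordering by effective date: A (August 22, 2022), F (January 3, 2023), E (February 1, 2023), B (June 18, 2023), C (August 12, 2023), D (November 30, 2023).
Because E would otherwise rank above D, the subordination swaps them.

A, F, D, B, C, E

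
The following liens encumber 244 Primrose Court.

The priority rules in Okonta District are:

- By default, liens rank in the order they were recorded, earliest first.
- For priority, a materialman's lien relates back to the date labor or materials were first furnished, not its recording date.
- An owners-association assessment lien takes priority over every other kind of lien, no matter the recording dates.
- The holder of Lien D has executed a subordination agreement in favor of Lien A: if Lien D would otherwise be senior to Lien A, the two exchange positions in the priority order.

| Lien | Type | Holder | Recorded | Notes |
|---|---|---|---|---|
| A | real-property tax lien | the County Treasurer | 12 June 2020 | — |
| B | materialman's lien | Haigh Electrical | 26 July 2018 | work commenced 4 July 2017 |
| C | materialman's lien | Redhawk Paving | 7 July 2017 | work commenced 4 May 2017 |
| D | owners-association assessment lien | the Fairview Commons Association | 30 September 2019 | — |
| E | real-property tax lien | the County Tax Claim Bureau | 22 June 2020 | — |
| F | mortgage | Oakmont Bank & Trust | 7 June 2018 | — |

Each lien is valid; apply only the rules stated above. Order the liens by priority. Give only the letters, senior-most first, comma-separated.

A, C, B, F, D, E

First, effective dates: B's effective date is 4 July 2017, when work began; C's effective date is 4 May 2017, when work began.
D, as an owners-association assessment lien, has superpriority and ranks first.
Ordering the rest by effective date: C (4 May 2017), B (4 July 2017), F (7 June 2018), A (12 June 2020), E (22 June 2020).
D is senior to A before the subordination, so the two trade places.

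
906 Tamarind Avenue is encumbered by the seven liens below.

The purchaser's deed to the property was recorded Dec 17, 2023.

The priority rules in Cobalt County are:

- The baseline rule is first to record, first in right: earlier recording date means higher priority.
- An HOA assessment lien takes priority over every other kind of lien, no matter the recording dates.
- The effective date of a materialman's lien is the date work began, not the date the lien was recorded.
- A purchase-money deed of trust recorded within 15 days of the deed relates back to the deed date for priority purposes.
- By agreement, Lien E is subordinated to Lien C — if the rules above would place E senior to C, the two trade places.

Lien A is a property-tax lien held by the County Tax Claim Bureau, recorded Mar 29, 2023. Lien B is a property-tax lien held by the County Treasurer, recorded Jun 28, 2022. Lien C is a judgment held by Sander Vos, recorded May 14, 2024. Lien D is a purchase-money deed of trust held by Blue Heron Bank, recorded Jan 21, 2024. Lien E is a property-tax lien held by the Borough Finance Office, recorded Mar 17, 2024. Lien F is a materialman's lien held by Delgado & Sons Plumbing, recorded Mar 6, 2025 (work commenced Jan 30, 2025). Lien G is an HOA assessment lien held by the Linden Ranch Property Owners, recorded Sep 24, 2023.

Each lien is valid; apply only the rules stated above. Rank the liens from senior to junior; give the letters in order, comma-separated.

G, B, A, D, C, E, F

First, effective dates: D was recorded 35 days after the deed, outside the 15-day window, so it keeps its recording date; F's effective date is Jan 30, 2025, when work began.
As an HOA assessment lien, G is senior to every other lien.
Ordering the rest by effective date: B (Jun 28, 2022), A (Mar 29, 2023), D (Jan 21, 2024), E (Mar 17, 2024), C (May 14, 2024), F (Jan 30, 2025).
E would otherwise be senior to C, so under the subordination agreement E and C exchange positions.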